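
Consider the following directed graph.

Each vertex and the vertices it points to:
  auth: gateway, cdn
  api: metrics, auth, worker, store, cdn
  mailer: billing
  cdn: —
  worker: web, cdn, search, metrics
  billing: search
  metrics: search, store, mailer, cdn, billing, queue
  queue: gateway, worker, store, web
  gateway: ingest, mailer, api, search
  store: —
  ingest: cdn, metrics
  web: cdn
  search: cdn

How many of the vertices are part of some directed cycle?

A vertex is on a directed cycle iff it belongs to a strongly connected component of size ≥ 2 (or has a self-loop).
The vertices on cycles are {api, auth, queue, ingest, worker, gateway, metrics} — 7 in total.

7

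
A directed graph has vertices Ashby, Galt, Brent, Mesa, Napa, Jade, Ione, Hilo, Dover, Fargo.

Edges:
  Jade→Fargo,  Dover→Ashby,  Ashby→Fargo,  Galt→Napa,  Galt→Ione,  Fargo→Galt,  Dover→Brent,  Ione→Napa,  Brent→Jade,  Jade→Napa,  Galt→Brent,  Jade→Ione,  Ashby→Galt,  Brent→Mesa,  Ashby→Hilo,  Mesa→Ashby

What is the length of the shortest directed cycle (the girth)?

For each vertex v, BFS finds the shortest path from v back to v.
The shortest such closed walk is Ashby → Galt → Brent → Mesa → Ashby, length 4.

4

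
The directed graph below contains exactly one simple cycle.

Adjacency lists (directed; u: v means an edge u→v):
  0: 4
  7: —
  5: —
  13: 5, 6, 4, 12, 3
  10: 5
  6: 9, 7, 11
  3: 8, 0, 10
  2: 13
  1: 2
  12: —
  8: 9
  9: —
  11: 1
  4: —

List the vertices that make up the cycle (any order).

DFS with gray/black marking from 13:
13 gray
  5 gray
  5 black
  6 gray
    9 gray
    9 black
    7 gray
    7 black
    11 gray
      1 gray
        2 gray
          2→13: 13 is gray → back edge
Back edge closes the cycle 13 → 6 → 11 → 1 → 2 → 13; its vertices are {1, 2, 6, 11, 13}.

1, 2, 6, 11, 13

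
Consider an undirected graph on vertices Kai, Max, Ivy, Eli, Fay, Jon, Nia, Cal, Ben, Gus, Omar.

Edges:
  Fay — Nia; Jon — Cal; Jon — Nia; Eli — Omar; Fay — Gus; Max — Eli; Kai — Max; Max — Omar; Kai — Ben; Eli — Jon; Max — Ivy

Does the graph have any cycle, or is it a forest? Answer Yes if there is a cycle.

DFS, tracking each vertex's parent; an edge to a visited non-parent vertex closes a cycle.
Start from Nia:
visit Nia (parent –)
  visit Fay (parent Nia)
    Fay–Nia: parent, skip
    visit Gus (parent Fay)
      Gus–Fay: parent, skip
  visit Jon (parent Nia)
    visit Eli (parent Jon)
      visit Max (parent Eli)
        visit Omar (parent Max)
          Omar–Eli: Eli visited and ≠ parent → cycle
Cycle: Eli – Max – Omar – Eli.

Yes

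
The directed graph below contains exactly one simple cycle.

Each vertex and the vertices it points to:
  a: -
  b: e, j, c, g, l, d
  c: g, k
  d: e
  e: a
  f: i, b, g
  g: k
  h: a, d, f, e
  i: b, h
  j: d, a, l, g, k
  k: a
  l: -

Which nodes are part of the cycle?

DFS with gray/black marking from f:
f gray
  i gray
    b gray
      e gray
        a gray
        a black
      e black
      j gray
        d gray
          d→e: e black — skip
        d black
        j→a: a black — skip
        l gray
        l black
        g gray
          k gray
            k→a: a black — skip
          k black
        g black
        j→k: k black — skip
      j black
      c gray
        c→g: g black — skip
        c→k: k black — skip
      c black
      b→g: g black — skip
      b→l: l black — skip
      b→d: d black — skip
    b black
    h gray
      h→a: a black — skip
      h→d: d black — skip
      h→f: f is gray → back edge
Back edge closes the cycle f → i → h → f; its vertices are {f, h, i}.

f, h, i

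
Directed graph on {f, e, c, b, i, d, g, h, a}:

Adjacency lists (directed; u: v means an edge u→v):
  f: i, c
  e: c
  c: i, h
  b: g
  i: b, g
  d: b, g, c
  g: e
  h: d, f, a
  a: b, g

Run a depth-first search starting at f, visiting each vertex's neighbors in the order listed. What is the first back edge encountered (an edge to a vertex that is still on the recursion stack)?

c→i

DFS from f (visiting each vertex's neighbors in the order listed); mark gray on enter, black on exit:
f gray
  i gray
    b gray
      g gray
        e gray
          c gray
            c→i: i is gray → back edge
First back edge: c → i.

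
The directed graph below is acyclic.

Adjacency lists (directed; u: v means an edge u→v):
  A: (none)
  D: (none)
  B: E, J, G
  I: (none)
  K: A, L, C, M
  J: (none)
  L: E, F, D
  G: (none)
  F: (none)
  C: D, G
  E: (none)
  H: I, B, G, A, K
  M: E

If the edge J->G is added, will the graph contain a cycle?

Adding J→G creates a cycle iff G can already reach J.
Explore from G: no path reaches J. The graph stays acyclic.

No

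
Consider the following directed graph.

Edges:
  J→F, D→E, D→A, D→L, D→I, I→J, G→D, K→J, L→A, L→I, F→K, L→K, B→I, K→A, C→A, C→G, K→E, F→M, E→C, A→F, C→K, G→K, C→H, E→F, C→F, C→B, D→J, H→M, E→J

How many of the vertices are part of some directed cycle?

A vertex is on a directed cycle iff it belongs to a strongly connected component of size ≥ 2 (or has a self-loop).
The vertices on cycles are {A, B, C, D, E, F, G, I, J, K, L} — 11 in total.

11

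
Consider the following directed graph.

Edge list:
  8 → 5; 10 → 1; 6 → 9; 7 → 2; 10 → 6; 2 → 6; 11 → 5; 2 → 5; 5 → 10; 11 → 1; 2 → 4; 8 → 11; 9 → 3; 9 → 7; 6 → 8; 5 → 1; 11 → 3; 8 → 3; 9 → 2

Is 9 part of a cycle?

Yes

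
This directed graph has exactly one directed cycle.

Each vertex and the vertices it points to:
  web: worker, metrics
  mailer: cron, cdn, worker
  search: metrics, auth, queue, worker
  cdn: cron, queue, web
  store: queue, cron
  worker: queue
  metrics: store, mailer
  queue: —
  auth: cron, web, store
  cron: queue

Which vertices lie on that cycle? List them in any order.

cdn, web, mailer, metrics

DFS with gray/black marking from metrics:
metrics gray
  store gray
    queue gray
    queue black
    cron gray
      cron→queue: queue black — skip
    cron black
  store black
  mailer gray
    mailer→cron: cron black — skip
    cdn gray
      cdn→cron: cron black — skip
      cdn→queue: queue black — skip
      web gray
        worker gray
          worker→queue: queue black — skip
        worker black
        web→metrics: metrics is gray → back edge
Back edge closes the cycle metrics → mailer → cdn → web → metrics; its vertices are {cdn, web, mailer, metrics}.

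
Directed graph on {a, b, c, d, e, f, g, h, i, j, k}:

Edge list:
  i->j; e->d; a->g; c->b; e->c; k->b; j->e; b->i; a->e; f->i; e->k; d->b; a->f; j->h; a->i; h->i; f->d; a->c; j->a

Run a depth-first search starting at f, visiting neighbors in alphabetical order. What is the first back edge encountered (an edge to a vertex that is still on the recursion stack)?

c->b

DFS from f (visiting neighbors in alphabetical order); mark gray on enter, black on exit:
f gray
  d gray
    b gray
      i gray
        j gray
          a gray
            c gray
              c→b: b is gray → back edge
First back edge: c → b.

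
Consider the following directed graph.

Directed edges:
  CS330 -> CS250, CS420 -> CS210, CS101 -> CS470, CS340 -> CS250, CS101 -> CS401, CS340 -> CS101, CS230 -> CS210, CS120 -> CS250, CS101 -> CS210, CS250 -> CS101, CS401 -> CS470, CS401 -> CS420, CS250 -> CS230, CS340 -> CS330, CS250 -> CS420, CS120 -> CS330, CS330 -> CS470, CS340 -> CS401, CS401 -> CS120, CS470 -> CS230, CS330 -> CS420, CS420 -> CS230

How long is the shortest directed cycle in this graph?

For each vertex v, BFS finds the shortest path from v back to v.
The shortest such closed walk is CS250 → CS101 → CS401 → CS120 → CS250, length 4.

4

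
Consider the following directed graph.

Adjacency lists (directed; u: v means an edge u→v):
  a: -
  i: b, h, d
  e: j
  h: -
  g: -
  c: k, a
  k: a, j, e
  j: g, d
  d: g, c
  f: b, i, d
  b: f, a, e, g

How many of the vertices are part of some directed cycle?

8

A vertex is on a directed cycle iff it belongs to a strongly connected component of size ≥ 2 (or has a self-loop).
The vertices on cycles are {b, c, d, e, f, i, j, k} — 8 in total.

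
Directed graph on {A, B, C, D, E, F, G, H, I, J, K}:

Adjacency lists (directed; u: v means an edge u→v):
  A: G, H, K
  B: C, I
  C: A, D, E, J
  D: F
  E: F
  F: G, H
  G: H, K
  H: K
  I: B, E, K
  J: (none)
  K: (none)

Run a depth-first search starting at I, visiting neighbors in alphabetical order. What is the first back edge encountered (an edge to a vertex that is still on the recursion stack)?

DFS from I (visiting neighbors in alphabetical order); mark gray on enter, black on exit:
I gray
  B gray
    C gray
      A gray
        G gray
          H gray
            K gray
            K black
          H black
          G→K: K black — skip
        G black
        A→H: H black — skip
        A→K: K black — skip
      A black
      D gray
        F gray
          F→G: G black — skip
          F→H: H black — skip
        F black
      D black
      E gray
        E→F: F black — skip
      E black
      J gray
      J black
    C black
    B→I: I is gray → back edge
First back edge: B → I.

B→I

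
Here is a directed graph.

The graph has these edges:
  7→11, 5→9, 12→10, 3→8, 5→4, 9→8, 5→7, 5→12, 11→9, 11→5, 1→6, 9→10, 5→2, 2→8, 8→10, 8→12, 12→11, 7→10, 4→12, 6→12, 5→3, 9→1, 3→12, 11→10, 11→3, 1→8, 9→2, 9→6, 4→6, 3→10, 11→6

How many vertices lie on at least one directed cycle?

A vertex is on a directed cycle iff it belongs to a strongly connected component of size ≥ 2 (or has a self-loop).
The vertices on cycles are {1, 2, 3, 4, 5, 6, 7, 8, 9, 11, 12} — 11 in total.

11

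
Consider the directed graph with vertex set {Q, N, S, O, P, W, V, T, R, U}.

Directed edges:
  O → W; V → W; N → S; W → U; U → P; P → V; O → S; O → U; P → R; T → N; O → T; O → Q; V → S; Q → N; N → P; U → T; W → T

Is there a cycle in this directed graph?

DFS with white/gray/black marking, starting from V:
V gray
  S gray
  S black
  W gray
    U gray
      T gray
        N gray
          N→S: S black — skip
          P gray
            R gray
            R black
            P→V: V is gray → back edge
Back edge found, so a cycle exists: V → W → U → T → N → P → V.

Yes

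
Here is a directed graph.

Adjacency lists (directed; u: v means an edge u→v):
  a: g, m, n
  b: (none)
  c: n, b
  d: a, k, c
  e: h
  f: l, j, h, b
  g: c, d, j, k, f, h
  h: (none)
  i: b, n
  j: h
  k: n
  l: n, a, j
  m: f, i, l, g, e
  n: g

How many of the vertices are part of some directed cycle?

A vertex is on a directed cycle iff it belongs to a strongly connected component of size ≥ 2 (or has a self-loop).
The vertices on cycles are {a, c, d, f, g, i, k, l, m, n} — 10 in total.

10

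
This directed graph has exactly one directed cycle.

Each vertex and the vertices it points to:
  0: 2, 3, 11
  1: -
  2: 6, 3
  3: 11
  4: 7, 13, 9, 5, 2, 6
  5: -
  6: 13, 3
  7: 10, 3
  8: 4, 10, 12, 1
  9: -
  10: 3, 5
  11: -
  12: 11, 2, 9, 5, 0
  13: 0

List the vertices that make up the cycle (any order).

0, 2, 6, 13

DFS with gray/black marking from 6:
6 gray
  13 gray
    0 gray
      2 gray
        2→6: 6 is gray → back edge
Back edge closes the cycle 6 → 13 → 0 → 2 → 6; its vertices are {0, 2, 6, 13}.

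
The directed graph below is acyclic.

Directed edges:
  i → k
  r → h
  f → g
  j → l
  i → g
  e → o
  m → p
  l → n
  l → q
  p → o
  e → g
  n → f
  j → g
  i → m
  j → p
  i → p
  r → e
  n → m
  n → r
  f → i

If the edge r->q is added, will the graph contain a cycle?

No

Adding r→q creates a cycle iff q can already reach r.
Explore from q: no path reaches r. The graph stays acyclic.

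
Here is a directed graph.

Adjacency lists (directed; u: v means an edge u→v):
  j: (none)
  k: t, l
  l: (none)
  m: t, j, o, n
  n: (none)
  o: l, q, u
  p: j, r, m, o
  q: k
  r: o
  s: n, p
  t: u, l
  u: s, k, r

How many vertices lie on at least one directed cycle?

9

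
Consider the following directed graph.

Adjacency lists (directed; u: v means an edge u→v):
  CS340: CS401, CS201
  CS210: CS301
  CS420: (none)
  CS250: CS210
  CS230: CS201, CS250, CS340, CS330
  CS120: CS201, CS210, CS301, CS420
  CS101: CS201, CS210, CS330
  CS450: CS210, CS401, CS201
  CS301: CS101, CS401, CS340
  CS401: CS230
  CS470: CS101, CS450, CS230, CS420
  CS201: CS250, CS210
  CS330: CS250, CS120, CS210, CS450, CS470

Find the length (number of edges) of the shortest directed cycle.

3

For each vertex v, BFS finds the shortest path from v back to v.
The shortest such closed walk is CS330 → CS470 → CS101 → CS330, length 3.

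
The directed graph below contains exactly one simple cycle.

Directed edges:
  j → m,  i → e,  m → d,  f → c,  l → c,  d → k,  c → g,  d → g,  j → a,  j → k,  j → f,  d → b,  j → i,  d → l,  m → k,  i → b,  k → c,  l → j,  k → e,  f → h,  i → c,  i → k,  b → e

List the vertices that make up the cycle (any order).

d, j, l, m

DFS with gray/black marking from j:
j gray
  a gray
  a black
  i gray
    e gray
    e black
    c gray
      g gray
      g black
    c black
    b gray
      b→e: e black — skip
    b black
    k gray
      k→c: c black — skip
      k→e: e black — skip
    k black
  i black
  j→k: k black — skip
  f gray
    f→c: c black — skip
    h gray
    h black
  f black
  m gray
    m→k: k black — skip
    d gray
      d→b: b black — skip
      l gray
        l→j: j is gray → back edge
Back edge closes the cycle j → m → d → l → j; its vertices are {d, j, l, m}.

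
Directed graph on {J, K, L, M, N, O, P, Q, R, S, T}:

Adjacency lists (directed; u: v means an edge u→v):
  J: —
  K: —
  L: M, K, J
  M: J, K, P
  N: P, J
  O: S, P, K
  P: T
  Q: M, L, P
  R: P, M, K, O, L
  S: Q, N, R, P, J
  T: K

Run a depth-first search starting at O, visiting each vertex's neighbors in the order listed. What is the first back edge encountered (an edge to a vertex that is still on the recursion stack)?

R→O

DFS from O (visiting each vertex's neighbors in the order listed); mark gray on enter, black on exit:
O gray
  S gray
    Q gray
      M gray
        J gray
        J black
        K gray
        K black
        P gray
          T gray
            T→K: K black — skip
          T black
        P black
      M black
      L gray
        L→M: M black — skip
        L→K: K black — skip
        L→J: J black — skip
      L black
      Q→P: P black — skip
    Q black
    N gray
      N→P: P black — skip
      N→J: J black — skip
    N black
    R gray
      R→P: P black — skip
      R→M: M black — skip
      R→K: K black — skip
      R→O: O is gray → back edge
First back edge: R → O.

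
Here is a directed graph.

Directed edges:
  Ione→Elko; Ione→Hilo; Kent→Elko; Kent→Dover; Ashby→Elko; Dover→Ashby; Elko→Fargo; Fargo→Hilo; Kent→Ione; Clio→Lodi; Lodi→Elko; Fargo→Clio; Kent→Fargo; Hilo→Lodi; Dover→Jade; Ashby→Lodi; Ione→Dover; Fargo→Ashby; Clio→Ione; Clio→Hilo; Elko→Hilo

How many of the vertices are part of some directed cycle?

8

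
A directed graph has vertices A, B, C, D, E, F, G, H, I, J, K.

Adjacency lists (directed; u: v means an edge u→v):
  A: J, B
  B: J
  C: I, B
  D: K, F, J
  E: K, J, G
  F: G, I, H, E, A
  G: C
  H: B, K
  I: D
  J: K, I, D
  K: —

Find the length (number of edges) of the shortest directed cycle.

For each vertex v, BFS finds the shortest path from v back to v.
The shortest such closed walk is J → D → J, length 2.

2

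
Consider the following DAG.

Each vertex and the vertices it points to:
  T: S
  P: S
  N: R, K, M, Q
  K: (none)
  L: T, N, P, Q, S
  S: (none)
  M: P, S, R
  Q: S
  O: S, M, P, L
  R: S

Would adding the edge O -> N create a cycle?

No

Adding O→N creates a cycle iff N can already reach O.
Explore from N: no path reaches O. The graph stays acyclic.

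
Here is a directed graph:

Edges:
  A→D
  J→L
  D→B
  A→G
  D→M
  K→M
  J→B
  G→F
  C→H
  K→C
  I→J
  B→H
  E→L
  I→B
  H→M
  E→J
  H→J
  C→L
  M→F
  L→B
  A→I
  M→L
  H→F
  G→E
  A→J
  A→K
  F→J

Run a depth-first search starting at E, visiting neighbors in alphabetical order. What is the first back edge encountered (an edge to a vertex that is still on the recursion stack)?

F->J

DFS from E (visiting neighbors in alphabetical order); mark gray on enter, black on exit:
E gray
  J gray
    B gray
      H gray
        F gray
          F→J: J is gray → back edge
First back edge: F → J.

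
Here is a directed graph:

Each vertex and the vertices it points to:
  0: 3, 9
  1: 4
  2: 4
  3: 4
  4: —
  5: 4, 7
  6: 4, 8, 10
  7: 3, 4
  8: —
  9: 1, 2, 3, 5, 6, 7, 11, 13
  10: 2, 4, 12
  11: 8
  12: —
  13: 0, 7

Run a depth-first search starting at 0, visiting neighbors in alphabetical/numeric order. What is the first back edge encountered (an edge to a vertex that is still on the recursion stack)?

13->0

DFS from 0 (visiting neighbors in alphabetical/numeric order); mark gray on enter, black on exit:
0 gray
  3 gray
    4 gray
    4 black
  3 black
  9 gray
    1 gray
      1→4: 4 black — skip
    1 black
    2 gray
      2→4: 4 black — skip
    2 black
    9→3: 3 black — skip
    5 gray
      5→4: 4 black — skip
      7 gray
        7→3: 3 black — skip
        7→4: 4 black — skip
      7 black
    5 black
    6 gray
      6→4: 4 black — skip
      8 gray
      8 black
      10 gray
        10→2: 2 black — skip
        10→4: 4 black — skip
        12 gray
        12 black
      10 black
    6 black
    9→7: 7 black — skip
    11 gray
      11→8: 8 black — skip
    11 black
    13 gray
      13→0: 0 is gray → back edge
First back edge: 13 → 0.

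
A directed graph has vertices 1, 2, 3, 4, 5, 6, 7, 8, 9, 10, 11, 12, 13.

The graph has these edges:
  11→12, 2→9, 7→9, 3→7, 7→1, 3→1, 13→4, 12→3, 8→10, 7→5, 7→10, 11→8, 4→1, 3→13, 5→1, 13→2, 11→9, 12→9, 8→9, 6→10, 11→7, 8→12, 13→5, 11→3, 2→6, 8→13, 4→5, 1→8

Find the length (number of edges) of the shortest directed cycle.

For each vertex v, BFS finds the shortest path from v back to v.
The shortest such closed walk is 8 → 12 → 3 → 1 → 8, length 4.

4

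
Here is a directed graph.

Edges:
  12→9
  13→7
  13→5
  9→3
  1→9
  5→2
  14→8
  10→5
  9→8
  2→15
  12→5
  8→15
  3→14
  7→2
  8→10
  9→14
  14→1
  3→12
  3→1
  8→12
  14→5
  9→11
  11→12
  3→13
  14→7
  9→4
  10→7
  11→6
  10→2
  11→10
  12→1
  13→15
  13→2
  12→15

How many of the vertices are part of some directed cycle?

7

A vertex is on a directed cycle iff it belongs to a strongly connected component of size ≥ 2 (or has a self-loop).
The vertices on cycles are {1, 3, 8, 9, 11, 12, 14} — 7 in total.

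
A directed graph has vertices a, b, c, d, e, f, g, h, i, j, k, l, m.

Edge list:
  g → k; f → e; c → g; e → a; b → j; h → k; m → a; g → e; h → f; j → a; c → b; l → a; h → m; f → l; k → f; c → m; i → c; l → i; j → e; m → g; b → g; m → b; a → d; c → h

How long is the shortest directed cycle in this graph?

For each vertex v, BFS finds the shortest path from v back to v.
The shortest such closed walk is i → c → h → f → l → i, length 5.

5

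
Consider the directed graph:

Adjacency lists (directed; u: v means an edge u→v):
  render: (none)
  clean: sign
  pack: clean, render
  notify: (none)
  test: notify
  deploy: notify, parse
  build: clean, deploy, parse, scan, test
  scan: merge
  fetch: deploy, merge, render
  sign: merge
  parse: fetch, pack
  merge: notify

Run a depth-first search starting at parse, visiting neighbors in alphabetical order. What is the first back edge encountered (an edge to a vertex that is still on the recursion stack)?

DFS from parse (visiting neighbors in alphabetical order); mark gray on enter, black on exit:
parse gray
  fetch gray
    deploy gray
      notify gray
      notify black
      deploy→parse: parse is gray → back edge
First back edge: deploy → parse.

deploy→parse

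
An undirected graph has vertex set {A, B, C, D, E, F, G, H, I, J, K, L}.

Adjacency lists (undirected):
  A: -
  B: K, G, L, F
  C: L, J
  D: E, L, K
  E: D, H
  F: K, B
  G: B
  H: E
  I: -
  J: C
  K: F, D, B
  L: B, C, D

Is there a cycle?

DFS, tracking each vertex's parent; an edge to a visited non-parent vertex closes a cycle.
Start from B:
visit B (parent –)
  visit K (parent B)
    visit F (parent K)
      F–K: parent, skip
      F–B: B visited and ≠ parent → cycle
Cycle: B – K – F – B.

Yes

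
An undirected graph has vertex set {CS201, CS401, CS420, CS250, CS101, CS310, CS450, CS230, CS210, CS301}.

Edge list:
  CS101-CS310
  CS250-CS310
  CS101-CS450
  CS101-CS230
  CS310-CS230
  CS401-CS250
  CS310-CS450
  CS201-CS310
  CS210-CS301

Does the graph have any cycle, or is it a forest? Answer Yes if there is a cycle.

DFS, tracking each vertex's parent; an edge to a visited non-parent vertex closes a cycle.
Start from CS401:
visit CS401 (parent –)
  visit CS250 (parent CS401)
    visit CS310 (parent CS250)
      visit CS101 (parent CS310)
        visit CS450 (parent CS101)
          CS450–CS101: parent, skip
          CS450–CS310: CS310 visited and ≠ parent → cycle
Cycle: CS310 – CS101 – CS450 – CS310.

Yes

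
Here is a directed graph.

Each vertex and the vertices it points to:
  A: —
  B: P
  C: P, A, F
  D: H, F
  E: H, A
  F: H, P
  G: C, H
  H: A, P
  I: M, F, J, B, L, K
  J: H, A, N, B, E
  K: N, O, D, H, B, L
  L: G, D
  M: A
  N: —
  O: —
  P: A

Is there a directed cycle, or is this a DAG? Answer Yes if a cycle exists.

DFS with white/gray/black marking, starting from C:
C gray
  P gray
    A gray
    A black
  P black
  C→A: A black — skip
  F gray
    H gray
      H→A: A black — skip
      H→P: P black — skip
    H black
    F→P: P black — skip
  F black
C black
B gray
  B→P: P black — skip
B black
D gray
  D→H: H black — skip
  D→F: F black — skip
D black
E gray
  E→H: H black — skip
  E→A: A black — skip
E black
G gray
  G→C: C black — skip
  G→H: H black — skip
G black
I gray
  M gray
    M→A: A black — skip
  M black
  I→F: F black — skip
  J gray
    J→H: H black — skip
    J→A: A black — skip
    N gray
    N black
    J→B: B black — skip
    J→E: E black — skip
  J black
  I→B: B black — skip
  L gray
    L→G: G black — skip
    L→D: D black — skip
  L black
  K gray
    K→N: N black — skip
    O gray
    O black
    K→D: D black — skip
    K→H: H black — skip
    K→B: B black — skip
    K→L: L black — skip
  K black
I black
Every edge goes to a white or black vertex — no back edge, so the graph is acyclic.

No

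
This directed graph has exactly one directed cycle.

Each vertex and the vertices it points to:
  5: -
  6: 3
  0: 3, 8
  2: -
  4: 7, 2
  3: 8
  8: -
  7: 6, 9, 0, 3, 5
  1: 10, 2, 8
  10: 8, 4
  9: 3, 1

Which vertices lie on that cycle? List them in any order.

DFS with gray/black marking from 7:
7 gray
  6 gray
    3 gray
      8 gray
      8 black
    3 black
  6 black
  9 gray
    9→3: 3 black — skip
    1 gray
      10 gray
        10→8: 8 black — skip
        4 gray
          4→7: 7 is gray → back edge
Back edge closes the cycle 7 → 9 → 1 → 10 → 4 → 7; its vertices are {1, 4, 7, 9, 10}.

1, 4, 7, 9, 10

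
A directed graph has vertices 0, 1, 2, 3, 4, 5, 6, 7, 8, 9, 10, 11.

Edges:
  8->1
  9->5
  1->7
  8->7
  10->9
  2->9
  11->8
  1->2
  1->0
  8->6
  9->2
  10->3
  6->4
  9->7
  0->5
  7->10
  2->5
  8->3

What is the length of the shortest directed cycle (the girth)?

For each vertex v, BFS finds the shortest path from v back to v.
The shortest such closed walk is 9 → 2 → 9, length 2.

2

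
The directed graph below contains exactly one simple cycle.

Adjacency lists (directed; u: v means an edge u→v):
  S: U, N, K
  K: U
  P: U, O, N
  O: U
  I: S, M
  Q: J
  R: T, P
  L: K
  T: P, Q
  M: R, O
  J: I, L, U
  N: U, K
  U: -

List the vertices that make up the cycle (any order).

DFS with gray/black marking from Q:
Q gray
  J gray
    I gray
      S gray
        U gray
        U black
        N gray
          N→U: U black — skip
          K gray
            K→U: U black — skip
          K black
        N black
        S→K: K black — skip
      S black
      M gray
        R gray
          T gray
            P gray
              P→U: U black — skip
              O gray
                O→U: U black — skip
              O black
              P→N: N black — skip
            P black
            T→Q: Q is gray → back edge
Back edge closes the cycle Q → J → I → M → R → T → Q; its vertices are {I, J, M, Q, R, T}.

I, J, M, Q, R, T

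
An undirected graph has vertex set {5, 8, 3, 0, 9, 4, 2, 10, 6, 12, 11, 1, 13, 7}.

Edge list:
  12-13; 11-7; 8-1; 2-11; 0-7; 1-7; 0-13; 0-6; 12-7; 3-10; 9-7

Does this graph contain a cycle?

DFS, tracking each vertex's parent; an edge to a visited non-parent vertex closes a cycle.
Start from 0:
visit 0 (parent –)
  visit 13 (parent 0)
    13–0: parent, skip
    visit 12 (parent 13)
      visit 7 (parent 12)
        visit 11 (parent 7)
          11–7: parent, skip
          visit 2 (parent 11)
            2–11: parent, skip
        7–0: 0 visited and ≠ parent → cycle
Cycle: 0 – 13 – 12 – 7 – 0.

Yes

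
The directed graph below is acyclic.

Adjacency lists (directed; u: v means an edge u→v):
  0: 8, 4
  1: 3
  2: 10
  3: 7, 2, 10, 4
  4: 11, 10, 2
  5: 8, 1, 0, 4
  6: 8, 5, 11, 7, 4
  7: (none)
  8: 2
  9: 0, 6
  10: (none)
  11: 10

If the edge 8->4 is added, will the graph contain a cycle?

No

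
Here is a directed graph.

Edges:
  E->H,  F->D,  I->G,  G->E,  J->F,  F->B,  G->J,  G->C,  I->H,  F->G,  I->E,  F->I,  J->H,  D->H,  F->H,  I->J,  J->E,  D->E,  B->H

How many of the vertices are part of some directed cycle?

A vertex is on a directed cycle iff it belongs to a strongly connected component of size ≥ 2 (or has a self-loop).
The vertices on cycles are {F, G, I, J} — 4 in total.

4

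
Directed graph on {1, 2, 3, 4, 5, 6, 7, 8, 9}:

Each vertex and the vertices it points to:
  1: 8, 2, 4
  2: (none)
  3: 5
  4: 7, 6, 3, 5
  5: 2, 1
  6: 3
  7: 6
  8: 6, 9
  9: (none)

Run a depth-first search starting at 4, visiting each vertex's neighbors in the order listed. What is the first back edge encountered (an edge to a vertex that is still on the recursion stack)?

8->6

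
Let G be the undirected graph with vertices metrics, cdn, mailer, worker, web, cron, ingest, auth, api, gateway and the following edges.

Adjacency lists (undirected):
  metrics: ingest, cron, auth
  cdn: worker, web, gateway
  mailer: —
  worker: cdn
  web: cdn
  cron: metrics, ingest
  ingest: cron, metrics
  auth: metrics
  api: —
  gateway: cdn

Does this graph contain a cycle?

Yes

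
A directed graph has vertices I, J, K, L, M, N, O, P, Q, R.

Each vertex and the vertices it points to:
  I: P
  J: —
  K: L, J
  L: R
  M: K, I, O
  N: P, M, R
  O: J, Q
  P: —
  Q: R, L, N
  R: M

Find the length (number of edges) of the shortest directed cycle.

For each vertex v, BFS finds the shortest path from v back to v.
The shortest such closed walk is M → K → L → R → M, length 4.

4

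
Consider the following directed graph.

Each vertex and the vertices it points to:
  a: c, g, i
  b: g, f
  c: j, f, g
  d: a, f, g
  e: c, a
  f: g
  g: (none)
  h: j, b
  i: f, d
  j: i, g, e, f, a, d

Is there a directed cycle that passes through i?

i is on a cycle iff i can reach itself via ≥1 edge.
i → d → a → i — yes.

Yes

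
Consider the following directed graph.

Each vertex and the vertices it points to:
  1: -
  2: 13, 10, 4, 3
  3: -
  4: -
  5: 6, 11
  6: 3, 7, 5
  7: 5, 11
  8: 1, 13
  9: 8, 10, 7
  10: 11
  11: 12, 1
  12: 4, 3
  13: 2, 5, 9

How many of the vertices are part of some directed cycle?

7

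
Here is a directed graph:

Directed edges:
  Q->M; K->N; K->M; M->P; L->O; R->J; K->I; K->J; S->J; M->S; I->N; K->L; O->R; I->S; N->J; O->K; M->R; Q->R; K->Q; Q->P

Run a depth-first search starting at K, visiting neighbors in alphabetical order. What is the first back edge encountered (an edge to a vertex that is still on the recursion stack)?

O→K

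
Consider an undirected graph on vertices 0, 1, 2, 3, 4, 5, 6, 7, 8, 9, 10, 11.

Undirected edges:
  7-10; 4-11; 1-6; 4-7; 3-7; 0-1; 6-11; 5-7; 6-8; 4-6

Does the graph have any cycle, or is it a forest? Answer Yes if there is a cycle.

DFS, tracking each vertex's parent; an edge to a visited non-parent vertex closes a cycle.
Start from 0:
visit 0 (parent –)
  visit 1 (parent 0)
    1–0: parent, skip
    visit 6 (parent 1)
      visit 4 (parent 6)
        visit 11 (parent 4)
          11–4: parent, skip
          11–6: 6 visited and ≠ parent → cycle
Cycle: 6 – 4 – 11 – 6.

Yes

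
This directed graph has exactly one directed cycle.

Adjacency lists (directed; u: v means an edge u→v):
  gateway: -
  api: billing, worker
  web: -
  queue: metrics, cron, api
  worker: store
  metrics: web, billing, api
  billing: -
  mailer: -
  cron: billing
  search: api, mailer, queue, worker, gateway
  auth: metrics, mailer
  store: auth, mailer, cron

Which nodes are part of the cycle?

DFS with gray/black marking from worker:
worker gray
  store gray
    auth gray
      metrics gray
        web gray
        web black
        billing gray
        billing black
        api gray
          api→billing: billing black — skip
          api→worker: worker is gray → back edge
Back edge closes the cycle worker → store → auth → metrics → api → worker; its vertices are {api, auth, store, worker, metrics}.

api, auth, store, worker, metrics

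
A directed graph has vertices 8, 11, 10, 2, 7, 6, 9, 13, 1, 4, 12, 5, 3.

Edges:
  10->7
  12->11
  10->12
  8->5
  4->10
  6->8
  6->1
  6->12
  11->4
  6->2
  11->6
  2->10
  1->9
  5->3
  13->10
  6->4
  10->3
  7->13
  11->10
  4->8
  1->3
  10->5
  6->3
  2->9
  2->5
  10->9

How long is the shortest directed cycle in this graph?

3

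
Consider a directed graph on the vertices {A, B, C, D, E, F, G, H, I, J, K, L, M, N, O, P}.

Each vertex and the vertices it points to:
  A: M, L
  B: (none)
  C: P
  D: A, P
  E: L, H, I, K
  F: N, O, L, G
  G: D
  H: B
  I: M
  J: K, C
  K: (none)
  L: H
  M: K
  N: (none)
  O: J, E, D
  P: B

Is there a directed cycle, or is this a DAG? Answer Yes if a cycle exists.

No

DFS with white/gray/black marking, starting from L:
L gray
  H gray
    B gray
    B black
  H black
L black
A gray
  M gray
    K gray
    K black
  M black
  A→L: L black — skip
A black
C gray
  P gray
    P→B: B black — skip
  P black
C black
D gray
  D→A: A black — skip
  D→P: P black — skip
D black
E gray
  E→L: L black — skip
  E→H: H black — skip
  I gray
    I→M: M black — skip
  I black
  E→K: K black — skip
E black
F gray
  N gray
  N black
  O gray
    J gray
      J→K: K black — skip
      J→C: C black — skip
    J black
    O→E: E black — skip
    O→D: D black — skip
  O black
  F→L: L black — skip
  G gray
    G→D: D black — skip
  G black
F black
Every edge goes to a white or black vertex — no back edge, so the graph is acyclic.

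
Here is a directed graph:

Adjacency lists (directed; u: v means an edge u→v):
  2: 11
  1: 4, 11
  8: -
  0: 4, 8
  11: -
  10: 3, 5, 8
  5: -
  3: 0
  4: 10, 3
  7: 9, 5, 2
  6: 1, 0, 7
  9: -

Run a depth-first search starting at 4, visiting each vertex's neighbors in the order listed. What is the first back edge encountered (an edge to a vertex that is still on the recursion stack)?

0->4

DFS from 4 (visiting each vertex's neighbors in the order listed); mark gray on enter, black on exit:
4 gray
  10 gray
    3 gray
      0 gray
        0→4: 4 is gray → back edge
First back edge: 0 → 4.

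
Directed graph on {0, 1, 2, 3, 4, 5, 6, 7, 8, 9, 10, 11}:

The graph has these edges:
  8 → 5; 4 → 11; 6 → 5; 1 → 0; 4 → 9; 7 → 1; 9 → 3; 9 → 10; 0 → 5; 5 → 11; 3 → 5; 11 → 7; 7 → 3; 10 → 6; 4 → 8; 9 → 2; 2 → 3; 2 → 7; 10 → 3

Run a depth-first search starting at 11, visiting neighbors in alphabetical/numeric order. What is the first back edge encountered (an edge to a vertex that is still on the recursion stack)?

DFS from 11 (visiting neighbors in alphabetical/numeric order); mark gray on enter, black on exit:
11 gray
  7 gray
    1 gray
      0 gray
        5 gray
          5→11: 11 is gray → back edge
First back edge: 5 → 11.

5->11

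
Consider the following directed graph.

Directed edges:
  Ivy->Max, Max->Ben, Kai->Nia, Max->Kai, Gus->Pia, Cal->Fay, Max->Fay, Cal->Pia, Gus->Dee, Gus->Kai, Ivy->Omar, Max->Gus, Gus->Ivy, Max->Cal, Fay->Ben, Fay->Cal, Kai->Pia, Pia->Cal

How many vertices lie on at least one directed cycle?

A vertex is on a directed cycle iff it belongs to a strongly connected component of size ≥ 2 (or has a self-loop).
The vertices on cycles are {Cal, Fay, Gus, Ivy, Max, Pia} — 6 in total.

6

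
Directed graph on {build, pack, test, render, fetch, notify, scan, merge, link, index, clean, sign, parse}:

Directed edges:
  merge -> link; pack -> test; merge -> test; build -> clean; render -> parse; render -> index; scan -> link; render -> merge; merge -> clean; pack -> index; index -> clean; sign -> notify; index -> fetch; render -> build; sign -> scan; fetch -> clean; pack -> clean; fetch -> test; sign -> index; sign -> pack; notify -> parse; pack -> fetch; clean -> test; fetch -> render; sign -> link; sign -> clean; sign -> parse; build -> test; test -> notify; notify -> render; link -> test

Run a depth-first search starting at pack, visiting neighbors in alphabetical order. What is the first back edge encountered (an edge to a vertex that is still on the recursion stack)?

DFS from pack (visiting neighbors in alphabetical order); mark gray on enter, black on exit:
pack gray
  clean gray
    test gray
      notify gray
        parse gray
        parse black
        render gray
          build gray
            build→clean: clean is gray → back edge
First back edge: build → clean.

build->clean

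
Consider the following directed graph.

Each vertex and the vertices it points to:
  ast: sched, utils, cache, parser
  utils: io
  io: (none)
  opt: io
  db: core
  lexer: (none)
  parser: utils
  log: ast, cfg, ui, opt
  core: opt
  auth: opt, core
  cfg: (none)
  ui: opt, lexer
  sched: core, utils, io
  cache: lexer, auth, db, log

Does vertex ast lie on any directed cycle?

Yes

ast is on a cycle iff ast can reach itself via ≥1 edge.
ast → cache → log → ast — yes.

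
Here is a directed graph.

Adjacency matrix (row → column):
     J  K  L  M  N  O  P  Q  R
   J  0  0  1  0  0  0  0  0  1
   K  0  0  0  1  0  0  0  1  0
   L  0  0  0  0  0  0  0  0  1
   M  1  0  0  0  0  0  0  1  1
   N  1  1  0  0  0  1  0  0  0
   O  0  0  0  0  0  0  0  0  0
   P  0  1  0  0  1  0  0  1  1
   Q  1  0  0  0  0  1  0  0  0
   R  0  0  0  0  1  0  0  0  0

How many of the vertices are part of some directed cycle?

A vertex is on a directed cycle iff it belongs to a strongly connected component of size ≥ 2 (or has a self-loop).
The vertices on cycles are {J, K, L, M, N, Q, R} — 7 in total.

7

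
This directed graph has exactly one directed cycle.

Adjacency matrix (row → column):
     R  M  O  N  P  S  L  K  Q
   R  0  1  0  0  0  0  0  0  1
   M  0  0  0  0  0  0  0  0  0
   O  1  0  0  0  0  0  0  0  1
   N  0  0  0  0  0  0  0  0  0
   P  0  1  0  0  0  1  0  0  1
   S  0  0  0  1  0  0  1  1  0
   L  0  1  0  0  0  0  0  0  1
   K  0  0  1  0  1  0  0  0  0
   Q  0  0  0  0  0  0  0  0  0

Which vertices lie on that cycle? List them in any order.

DFS with gray/black marking from K:
K gray
  P gray
    Q gray
    Q black
    S gray
      N gray
      N black
      L gray
        L→Q: Q black — skip
        M gray
        M black
      L black
      S→K: K is gray → back edge
Back edge closes the cycle K → P → S → K; its vertices are {K, P, S}.

K, P, S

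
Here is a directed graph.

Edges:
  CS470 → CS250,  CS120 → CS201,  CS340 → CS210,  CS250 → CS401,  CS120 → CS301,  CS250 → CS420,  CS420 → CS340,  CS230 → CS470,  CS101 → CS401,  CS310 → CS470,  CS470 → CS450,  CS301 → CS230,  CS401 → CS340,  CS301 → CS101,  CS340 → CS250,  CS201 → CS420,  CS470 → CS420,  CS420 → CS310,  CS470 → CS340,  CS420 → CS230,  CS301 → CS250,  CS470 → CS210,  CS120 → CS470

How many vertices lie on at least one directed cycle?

A vertex is on a directed cycle iff it belongs to a strongly connected component of size ≥ 2 (or has a self-loop).
The vertices on cycles are {CS230, CS250, CS310, CS340, CS401, CS420, CS470} — 7 in total.

7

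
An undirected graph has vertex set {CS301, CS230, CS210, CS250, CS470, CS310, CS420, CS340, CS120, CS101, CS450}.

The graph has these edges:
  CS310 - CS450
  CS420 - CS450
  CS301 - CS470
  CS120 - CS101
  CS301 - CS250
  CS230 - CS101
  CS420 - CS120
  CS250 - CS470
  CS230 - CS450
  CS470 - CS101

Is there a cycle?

DFS, tracking each vertex's parent; an edge to a visited non-parent vertex closes a cycle.
Start from CS230:
visit CS230 (parent –)
  visit CS101 (parent CS230)
    visit CS470 (parent CS101)
      visit CS250 (parent CS470)
        CS250–CS470: parent, skip
        visit CS301 (parent CS250)
          CS301–CS470: CS470 visited and ≠ parent → cycle
Cycle: CS470 – CS250 – CS301 – CS470.

Yes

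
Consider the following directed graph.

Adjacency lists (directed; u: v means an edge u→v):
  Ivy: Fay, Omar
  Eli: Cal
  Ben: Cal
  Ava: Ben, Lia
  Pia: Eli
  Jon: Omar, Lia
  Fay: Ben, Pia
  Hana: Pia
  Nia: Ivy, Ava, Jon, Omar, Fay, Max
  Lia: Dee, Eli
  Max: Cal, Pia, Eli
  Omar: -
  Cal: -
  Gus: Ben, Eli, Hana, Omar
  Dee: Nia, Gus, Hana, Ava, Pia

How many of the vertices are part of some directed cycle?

5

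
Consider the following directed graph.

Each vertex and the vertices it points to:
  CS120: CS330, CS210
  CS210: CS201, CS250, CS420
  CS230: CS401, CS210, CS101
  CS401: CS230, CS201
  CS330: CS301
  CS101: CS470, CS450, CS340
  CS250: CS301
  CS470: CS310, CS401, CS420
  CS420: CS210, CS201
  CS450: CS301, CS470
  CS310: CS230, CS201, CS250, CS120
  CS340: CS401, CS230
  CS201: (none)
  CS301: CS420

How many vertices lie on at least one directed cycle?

A vertex is on a directed cycle iff it belongs to a strongly connected component of size ≥ 2 (or has a self-loop).
The vertices on cycles are {CS101, CS210, CS230, CS250, CS301, CS310, CS340, CS401, CS420, CS450, CS470} — 11 in total.

11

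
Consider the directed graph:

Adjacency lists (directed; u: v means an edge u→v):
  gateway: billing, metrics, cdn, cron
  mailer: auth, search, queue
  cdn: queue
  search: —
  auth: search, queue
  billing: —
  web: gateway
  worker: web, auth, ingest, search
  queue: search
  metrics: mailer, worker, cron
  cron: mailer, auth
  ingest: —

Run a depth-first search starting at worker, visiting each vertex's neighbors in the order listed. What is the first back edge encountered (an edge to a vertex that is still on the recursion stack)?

DFS from worker (visiting each vertex's neighbors in the order listed); mark gray on enter, black on exit:
worker gray
  web gray
    gateway gray
      billing gray
      billing black
      metrics gray
        mailer gray
          auth gray
            search gray
            search black
            queue gray
              queue→search: search black — skip
            queue black
          auth black
          mailer→search: search black — skip
          mailer→queue: queue black — skip
        mailer black
        metrics→worker: worker is gray → back edge
First back edge: metrics → worker.

metrics→worker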